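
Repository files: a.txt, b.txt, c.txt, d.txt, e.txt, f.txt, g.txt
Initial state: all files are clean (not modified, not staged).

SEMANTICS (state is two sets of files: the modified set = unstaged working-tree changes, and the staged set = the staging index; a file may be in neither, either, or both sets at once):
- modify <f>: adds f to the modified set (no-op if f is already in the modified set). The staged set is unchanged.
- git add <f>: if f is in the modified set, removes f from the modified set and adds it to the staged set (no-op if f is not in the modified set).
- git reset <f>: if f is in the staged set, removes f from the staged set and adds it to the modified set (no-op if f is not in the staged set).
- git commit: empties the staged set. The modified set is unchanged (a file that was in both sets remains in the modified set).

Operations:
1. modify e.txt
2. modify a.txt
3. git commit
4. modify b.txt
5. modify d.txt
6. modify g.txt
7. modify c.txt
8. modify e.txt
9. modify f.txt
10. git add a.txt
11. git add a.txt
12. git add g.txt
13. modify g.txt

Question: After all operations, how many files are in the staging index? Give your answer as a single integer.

Answer: 2

Derivation:
After op 1 (modify e.txt): modified={e.txt} staged={none}
After op 2 (modify a.txt): modified={a.txt, e.txt} staged={none}
After op 3 (git commit): modified={a.txt, e.txt} staged={none}
After op 4 (modify b.txt): modified={a.txt, b.txt, e.txt} staged={none}
After op 5 (modify d.txt): modified={a.txt, b.txt, d.txt, e.txt} staged={none}
After op 6 (modify g.txt): modified={a.txt, b.txt, d.txt, e.txt, g.txt} staged={none}
After op 7 (modify c.txt): modified={a.txt, b.txt, c.txt, d.txt, e.txt, g.txt} staged={none}
After op 8 (modify e.txt): modified={a.txt, b.txt, c.txt, d.txt, e.txt, g.txt} staged={none}
After op 9 (modify f.txt): modified={a.txt, b.txt, c.txt, d.txt, e.txt, f.txt, g.txt} staged={none}
After op 10 (git add a.txt): modified={b.txt, c.txt, d.txt, e.txt, f.txt, g.txt} staged={a.txt}
After op 11 (git add a.txt): modified={b.txt, c.txt, d.txt, e.txt, f.txt, g.txt} staged={a.txt}
After op 12 (git add g.txt): modified={b.txt, c.txt, d.txt, e.txt, f.txt} staged={a.txt, g.txt}
After op 13 (modify g.txt): modified={b.txt, c.txt, d.txt, e.txt, f.txt, g.txt} staged={a.txt, g.txt}
Final staged set: {a.txt, g.txt} -> count=2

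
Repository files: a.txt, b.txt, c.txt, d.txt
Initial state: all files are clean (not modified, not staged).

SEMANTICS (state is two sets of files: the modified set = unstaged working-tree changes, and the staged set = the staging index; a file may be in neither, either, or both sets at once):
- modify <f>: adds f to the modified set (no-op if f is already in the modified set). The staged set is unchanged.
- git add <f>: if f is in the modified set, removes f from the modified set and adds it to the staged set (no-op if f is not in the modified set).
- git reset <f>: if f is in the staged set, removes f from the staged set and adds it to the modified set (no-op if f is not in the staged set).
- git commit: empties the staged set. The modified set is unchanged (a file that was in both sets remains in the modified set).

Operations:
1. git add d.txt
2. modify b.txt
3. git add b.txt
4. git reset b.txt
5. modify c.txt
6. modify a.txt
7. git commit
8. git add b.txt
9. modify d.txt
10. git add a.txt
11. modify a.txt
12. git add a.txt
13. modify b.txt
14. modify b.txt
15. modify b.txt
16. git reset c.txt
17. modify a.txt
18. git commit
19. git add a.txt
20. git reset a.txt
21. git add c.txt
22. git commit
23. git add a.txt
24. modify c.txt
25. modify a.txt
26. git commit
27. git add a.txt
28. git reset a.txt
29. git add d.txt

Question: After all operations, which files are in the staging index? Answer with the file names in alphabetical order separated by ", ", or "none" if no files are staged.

After op 1 (git add d.txt): modified={none} staged={none}
After op 2 (modify b.txt): modified={b.txt} staged={none}
After op 3 (git add b.txt): modified={none} staged={b.txt}
After op 4 (git reset b.txt): modified={b.txt} staged={none}
After op 5 (modify c.txt): modified={b.txt, c.txt} staged={none}
After op 6 (modify a.txt): modified={a.txt, b.txt, c.txt} staged={none}
After op 7 (git commit): modified={a.txt, b.txt, c.txt} staged={none}
After op 8 (git add b.txt): modified={a.txt, c.txt} staged={b.txt}
After op 9 (modify d.txt): modified={a.txt, c.txt, d.txt} staged={b.txt}
After op 10 (git add a.txt): modified={c.txt, d.txt} staged={a.txt, b.txt}
After op 11 (modify a.txt): modified={a.txt, c.txt, d.txt} staged={a.txt, b.txt}
After op 12 (git add a.txt): modified={c.txt, d.txt} staged={a.txt, b.txt}
After op 13 (modify b.txt): modified={b.txt, c.txt, d.txt} staged={a.txt, b.txt}
After op 14 (modify b.txt): modified={b.txt, c.txt, d.txt} staged={a.txt, b.txt}
After op 15 (modify b.txt): modified={b.txt, c.txt, d.txt} staged={a.txt, b.txt}
After op 16 (git reset c.txt): modified={b.txt, c.txt, d.txt} staged={a.txt, b.txt}
After op 17 (modify a.txt): modified={a.txt, b.txt, c.txt, d.txt} staged={a.txt, b.txt}
After op 18 (git commit): modified={a.txt, b.txt, c.txt, d.txt} staged={none}
After op 19 (git add a.txt): modified={b.txt, c.txt, d.txt} staged={a.txt}
After op 20 (git reset a.txt): modified={a.txt, b.txt, c.txt, d.txt} staged={none}
After op 21 (git add c.txt): modified={a.txt, b.txt, d.txt} staged={c.txt}
After op 22 (git commit): modified={a.txt, b.txt, d.txt} staged={none}
After op 23 (git add a.txt): modified={b.txt, d.txt} staged={a.txt}
After op 24 (modify c.txt): modified={b.txt, c.txt, d.txt} staged={a.txt}
After op 25 (modify a.txt): modified={a.txt, b.txt, c.txt, d.txt} staged={a.txt}
After op 26 (git commit): modified={a.txt, b.txt, c.txt, d.txt} staged={none}
After op 27 (git add a.txt): modified={b.txt, c.txt, d.txt} staged={a.txt}
After op 28 (git reset a.txt): modified={a.txt, b.txt, c.txt, d.txt} staged={none}
After op 29 (git add d.txt): modified={a.txt, b.txt, c.txt} staged={d.txt}

Answer: d.txt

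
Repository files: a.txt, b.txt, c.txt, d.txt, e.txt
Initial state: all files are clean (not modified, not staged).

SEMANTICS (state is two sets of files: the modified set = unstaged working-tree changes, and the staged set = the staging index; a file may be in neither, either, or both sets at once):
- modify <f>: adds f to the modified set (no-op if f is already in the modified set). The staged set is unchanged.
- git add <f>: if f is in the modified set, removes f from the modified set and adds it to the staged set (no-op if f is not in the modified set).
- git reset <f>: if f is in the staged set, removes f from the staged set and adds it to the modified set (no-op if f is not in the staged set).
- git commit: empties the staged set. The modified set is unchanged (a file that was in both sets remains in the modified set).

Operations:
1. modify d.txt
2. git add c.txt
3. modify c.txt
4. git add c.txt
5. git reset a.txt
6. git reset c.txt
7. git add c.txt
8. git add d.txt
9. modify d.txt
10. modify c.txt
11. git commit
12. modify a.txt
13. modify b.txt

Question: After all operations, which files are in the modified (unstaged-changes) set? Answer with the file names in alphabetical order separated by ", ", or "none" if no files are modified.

Answer: a.txt, b.txt, c.txt, d.txt

Derivation:
After op 1 (modify d.txt): modified={d.txt} staged={none}
After op 2 (git add c.txt): modified={d.txt} staged={none}
After op 3 (modify c.txt): modified={c.txt, d.txt} staged={none}
After op 4 (git add c.txt): modified={d.txt} staged={c.txt}
After op 5 (git reset a.txt): modified={d.txt} staged={c.txt}
After op 6 (git reset c.txt): modified={c.txt, d.txt} staged={none}
After op 7 (git add c.txt): modified={d.txt} staged={c.txt}
After op 8 (git add d.txt): modified={none} staged={c.txt, d.txt}
After op 9 (modify d.txt): modified={d.txt} staged={c.txt, d.txt}
After op 10 (modify c.txt): modified={c.txt, d.txt} staged={c.txt, d.txt}
After op 11 (git commit): modified={c.txt, d.txt} staged={none}
After op 12 (modify a.txt): modified={a.txt, c.txt, d.txt} staged={none}
After op 13 (modify b.txt): modified={a.txt, b.txt, c.txt, d.txt} staged={none}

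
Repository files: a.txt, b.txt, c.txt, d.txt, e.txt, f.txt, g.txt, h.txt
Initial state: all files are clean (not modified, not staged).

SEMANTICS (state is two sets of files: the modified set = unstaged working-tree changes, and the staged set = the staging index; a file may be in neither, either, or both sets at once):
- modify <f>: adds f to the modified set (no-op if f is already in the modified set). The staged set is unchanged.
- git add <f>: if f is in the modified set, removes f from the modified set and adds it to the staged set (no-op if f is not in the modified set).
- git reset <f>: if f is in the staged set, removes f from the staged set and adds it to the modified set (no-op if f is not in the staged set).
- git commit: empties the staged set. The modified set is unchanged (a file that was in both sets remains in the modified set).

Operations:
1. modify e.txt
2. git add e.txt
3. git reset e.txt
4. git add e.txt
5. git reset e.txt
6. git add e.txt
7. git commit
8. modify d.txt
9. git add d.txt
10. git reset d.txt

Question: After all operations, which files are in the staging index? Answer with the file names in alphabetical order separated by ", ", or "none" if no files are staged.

After op 1 (modify e.txt): modified={e.txt} staged={none}
After op 2 (git add e.txt): modified={none} staged={e.txt}
After op 3 (git reset e.txt): modified={e.txt} staged={none}
After op 4 (git add e.txt): modified={none} staged={e.txt}
After op 5 (git reset e.txt): modified={e.txt} staged={none}
After op 6 (git add e.txt): modified={none} staged={e.txt}
After op 7 (git commit): modified={none} staged={none}
After op 8 (modify d.txt): modified={d.txt} staged={none}
After op 9 (git add d.txt): modified={none} staged={d.txt}
After op 10 (git reset d.txt): modified={d.txt} staged={none}

Answer: none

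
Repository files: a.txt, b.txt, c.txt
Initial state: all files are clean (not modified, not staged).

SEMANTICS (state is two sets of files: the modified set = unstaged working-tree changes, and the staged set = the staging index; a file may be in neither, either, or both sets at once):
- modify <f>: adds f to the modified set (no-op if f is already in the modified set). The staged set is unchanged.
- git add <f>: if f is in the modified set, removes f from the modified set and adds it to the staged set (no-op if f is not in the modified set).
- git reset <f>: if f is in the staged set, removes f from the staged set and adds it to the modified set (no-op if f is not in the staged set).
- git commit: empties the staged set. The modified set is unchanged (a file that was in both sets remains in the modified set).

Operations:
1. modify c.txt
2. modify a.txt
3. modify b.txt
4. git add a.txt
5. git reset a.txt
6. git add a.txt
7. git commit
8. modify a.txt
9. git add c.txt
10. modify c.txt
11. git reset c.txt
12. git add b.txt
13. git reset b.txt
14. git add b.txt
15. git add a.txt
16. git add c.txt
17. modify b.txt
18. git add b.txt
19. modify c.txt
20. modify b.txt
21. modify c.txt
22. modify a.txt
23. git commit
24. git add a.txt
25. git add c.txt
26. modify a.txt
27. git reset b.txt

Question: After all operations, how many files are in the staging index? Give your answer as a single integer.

Answer: 2

Derivation:
After op 1 (modify c.txt): modified={c.txt} staged={none}
After op 2 (modify a.txt): modified={a.txt, c.txt} staged={none}
After op 3 (modify b.txt): modified={a.txt, b.txt, c.txt} staged={none}
After op 4 (git add a.txt): modified={b.txt, c.txt} staged={a.txt}
After op 5 (git reset a.txt): modified={a.txt, b.txt, c.txt} staged={none}
After op 6 (git add a.txt): modified={b.txt, c.txt} staged={a.txt}
After op 7 (git commit): modified={b.txt, c.txt} staged={none}
After op 8 (modify a.txt): modified={a.txt, b.txt, c.txt} staged={none}
After op 9 (git add c.txt): modified={a.txt, b.txt} staged={c.txt}
After op 10 (modify c.txt): modified={a.txt, b.txt, c.txt} staged={c.txt}
After op 11 (git reset c.txt): modified={a.txt, b.txt, c.txt} staged={none}
After op 12 (git add b.txt): modified={a.txt, c.txt} staged={b.txt}
After op 13 (git reset b.txt): modified={a.txt, b.txt, c.txt} staged={none}
After op 14 (git add b.txt): modified={a.txt, c.txt} staged={b.txt}
After op 15 (git add a.txt): modified={c.txt} staged={a.txt, b.txt}
After op 16 (git add c.txt): modified={none} staged={a.txt, b.txt, c.txt}
After op 17 (modify b.txt): modified={b.txt} staged={a.txt, b.txt, c.txt}
After op 18 (git add b.txt): modified={none} staged={a.txt, b.txt, c.txt}
After op 19 (modify c.txt): modified={c.txt} staged={a.txt, b.txt, c.txt}
After op 20 (modify b.txt): modified={b.txt, c.txt} staged={a.txt, b.txt, c.txt}
After op 21 (modify c.txt): modified={b.txt, c.txt} staged={a.txt, b.txt, c.txt}
After op 22 (modify a.txt): modified={a.txt, b.txt, c.txt} staged={a.txt, b.txt, c.txt}
After op 23 (git commit): modified={a.txt, b.txt, c.txt} staged={none}
After op 24 (git add a.txt): modified={b.txt, c.txt} staged={a.txt}
After op 25 (git add c.txt): modified={b.txt} staged={a.txt, c.txt}
After op 26 (modify a.txt): modified={a.txt, b.txt} staged={a.txt, c.txt}
After op 27 (git reset b.txt): modified={a.txt, b.txt} staged={a.txt, c.txt}
Final staged set: {a.txt, c.txt} -> count=2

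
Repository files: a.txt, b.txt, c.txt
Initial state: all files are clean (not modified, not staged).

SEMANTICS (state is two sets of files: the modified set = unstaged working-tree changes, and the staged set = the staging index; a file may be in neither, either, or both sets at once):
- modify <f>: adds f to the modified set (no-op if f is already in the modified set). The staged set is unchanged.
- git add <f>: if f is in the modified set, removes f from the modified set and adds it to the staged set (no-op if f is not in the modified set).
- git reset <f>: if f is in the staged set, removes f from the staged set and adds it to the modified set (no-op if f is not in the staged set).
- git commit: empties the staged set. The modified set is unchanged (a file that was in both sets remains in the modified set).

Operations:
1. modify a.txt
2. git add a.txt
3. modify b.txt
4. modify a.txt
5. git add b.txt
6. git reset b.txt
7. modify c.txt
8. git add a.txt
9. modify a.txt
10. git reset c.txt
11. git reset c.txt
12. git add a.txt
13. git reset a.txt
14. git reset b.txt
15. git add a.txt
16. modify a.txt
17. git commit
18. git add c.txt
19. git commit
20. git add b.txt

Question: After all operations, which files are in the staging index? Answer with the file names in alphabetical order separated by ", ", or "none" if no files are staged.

Answer: b.txt

Derivation:
After op 1 (modify a.txt): modified={a.txt} staged={none}
After op 2 (git add a.txt): modified={none} staged={a.txt}
After op 3 (modify b.txt): modified={b.txt} staged={a.txt}
After op 4 (modify a.txt): modified={a.txt, b.txt} staged={a.txt}
After op 5 (git add b.txt): modified={a.txt} staged={a.txt, b.txt}
After op 6 (git reset b.txt): modified={a.txt, b.txt} staged={a.txt}
After op 7 (modify c.txt): modified={a.txt, b.txt, c.txt} staged={a.txt}
After op 8 (git add a.txt): modified={b.txt, c.txt} staged={a.txt}
After op 9 (modify a.txt): modified={a.txt, b.txt, c.txt} staged={a.txt}
After op 10 (git reset c.txt): modified={a.txt, b.txt, c.txt} staged={a.txt}
After op 11 (git reset c.txt): modified={a.txt, b.txt, c.txt} staged={a.txt}
After op 12 (git add a.txt): modified={b.txt, c.txt} staged={a.txt}
After op 13 (git reset a.txt): modified={a.txt, b.txt, c.txt} staged={none}
After op 14 (git reset b.txt): modified={a.txt, b.txt, c.txt} staged={none}
After op 15 (git add a.txt): modified={b.txt, c.txt} staged={a.txt}
After op 16 (modify a.txt): modified={a.txt, b.txt, c.txt} staged={a.txt}
After op 17 (git commit): modified={a.txt, b.txt, c.txt} staged={none}
After op 18 (git add c.txt): modified={a.txt, b.txt} staged={c.txt}
After op 19 (git commit): modified={a.txt, b.txt} staged={none}
After op 20 (git add b.txt): modified={a.txt} staged={b.txt}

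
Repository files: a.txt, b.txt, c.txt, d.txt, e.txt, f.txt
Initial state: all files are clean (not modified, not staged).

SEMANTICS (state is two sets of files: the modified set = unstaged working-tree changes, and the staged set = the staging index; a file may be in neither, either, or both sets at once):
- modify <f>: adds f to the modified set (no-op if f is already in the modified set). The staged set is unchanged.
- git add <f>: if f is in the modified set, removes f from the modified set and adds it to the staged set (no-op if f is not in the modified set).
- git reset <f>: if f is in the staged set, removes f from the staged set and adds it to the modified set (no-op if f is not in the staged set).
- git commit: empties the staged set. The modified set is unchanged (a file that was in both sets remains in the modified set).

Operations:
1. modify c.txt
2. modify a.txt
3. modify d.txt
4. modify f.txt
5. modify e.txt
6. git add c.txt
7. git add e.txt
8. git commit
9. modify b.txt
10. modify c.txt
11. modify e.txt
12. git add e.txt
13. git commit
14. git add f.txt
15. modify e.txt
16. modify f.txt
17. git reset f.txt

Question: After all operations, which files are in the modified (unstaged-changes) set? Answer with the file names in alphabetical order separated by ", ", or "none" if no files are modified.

After op 1 (modify c.txt): modified={c.txt} staged={none}
After op 2 (modify a.txt): modified={a.txt, c.txt} staged={none}
After op 3 (modify d.txt): modified={a.txt, c.txt, d.txt} staged={none}
After op 4 (modify f.txt): modified={a.txt, c.txt, d.txt, f.txt} staged={none}
After op 5 (modify e.txt): modified={a.txt, c.txt, d.txt, e.txt, f.txt} staged={none}
After op 6 (git add c.txt): modified={a.txt, d.txt, e.txt, f.txt} staged={c.txt}
After op 7 (git add e.txt): modified={a.txt, d.txt, f.txt} staged={c.txt, e.txt}
After op 8 (git commit): modified={a.txt, d.txt, f.txt} staged={none}
After op 9 (modify b.txt): modified={a.txt, b.txt, d.txt, f.txt} staged={none}
After op 10 (modify c.txt): modified={a.txt, b.txt, c.txt, d.txt, f.txt} staged={none}
After op 11 (modify e.txt): modified={a.txt, b.txt, c.txt, d.txt, e.txt, f.txt} staged={none}
After op 12 (git add e.txt): modified={a.txt, b.txt, c.txt, d.txt, f.txt} staged={e.txt}
After op 13 (git commit): modified={a.txt, b.txt, c.txt, d.txt, f.txt} staged={none}
After op 14 (git add f.txt): modified={a.txt, b.txt, c.txt, d.txt} staged={f.txt}
After op 15 (modify e.txt): modified={a.txt, b.txt, c.txt, d.txt, e.txt} staged={f.txt}
After op 16 (modify f.txt): modified={a.txt, b.txt, c.txt, d.txt, e.txt, f.txt} staged={f.txt}
After op 17 (git reset f.txt): modified={a.txt, b.txt, c.txt, d.txt, e.txt, f.txt} staged={none}

Answer: a.txt, b.txt, c.txt, d.txt, e.txt, f.txt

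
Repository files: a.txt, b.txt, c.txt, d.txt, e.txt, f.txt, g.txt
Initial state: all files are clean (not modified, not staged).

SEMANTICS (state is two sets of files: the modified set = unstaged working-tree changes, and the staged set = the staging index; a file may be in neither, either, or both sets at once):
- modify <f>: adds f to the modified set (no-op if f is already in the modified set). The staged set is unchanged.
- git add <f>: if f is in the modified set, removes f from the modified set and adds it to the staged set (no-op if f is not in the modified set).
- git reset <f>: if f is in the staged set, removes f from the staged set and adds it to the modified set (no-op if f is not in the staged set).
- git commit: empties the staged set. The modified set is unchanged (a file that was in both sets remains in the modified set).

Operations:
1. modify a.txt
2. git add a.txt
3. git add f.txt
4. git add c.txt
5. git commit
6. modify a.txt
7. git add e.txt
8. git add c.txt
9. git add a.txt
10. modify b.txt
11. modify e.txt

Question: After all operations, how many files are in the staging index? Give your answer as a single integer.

After op 1 (modify a.txt): modified={a.txt} staged={none}
After op 2 (git add a.txt): modified={none} staged={a.txt}
After op 3 (git add f.txt): modified={none} staged={a.txt}
After op 4 (git add c.txt): modified={none} staged={a.txt}
After op 5 (git commit): modified={none} staged={none}
After op 6 (modify a.txt): modified={a.txt} staged={none}
After op 7 (git add e.txt): modified={a.txt} staged={none}
After op 8 (git add c.txt): modified={a.txt} staged={none}
After op 9 (git add a.txt): modified={none} staged={a.txt}
After op 10 (modify b.txt): modified={b.txt} staged={a.txt}
After op 11 (modify e.txt): modified={b.txt, e.txt} staged={a.txt}
Final staged set: {a.txt} -> count=1

Answer: 1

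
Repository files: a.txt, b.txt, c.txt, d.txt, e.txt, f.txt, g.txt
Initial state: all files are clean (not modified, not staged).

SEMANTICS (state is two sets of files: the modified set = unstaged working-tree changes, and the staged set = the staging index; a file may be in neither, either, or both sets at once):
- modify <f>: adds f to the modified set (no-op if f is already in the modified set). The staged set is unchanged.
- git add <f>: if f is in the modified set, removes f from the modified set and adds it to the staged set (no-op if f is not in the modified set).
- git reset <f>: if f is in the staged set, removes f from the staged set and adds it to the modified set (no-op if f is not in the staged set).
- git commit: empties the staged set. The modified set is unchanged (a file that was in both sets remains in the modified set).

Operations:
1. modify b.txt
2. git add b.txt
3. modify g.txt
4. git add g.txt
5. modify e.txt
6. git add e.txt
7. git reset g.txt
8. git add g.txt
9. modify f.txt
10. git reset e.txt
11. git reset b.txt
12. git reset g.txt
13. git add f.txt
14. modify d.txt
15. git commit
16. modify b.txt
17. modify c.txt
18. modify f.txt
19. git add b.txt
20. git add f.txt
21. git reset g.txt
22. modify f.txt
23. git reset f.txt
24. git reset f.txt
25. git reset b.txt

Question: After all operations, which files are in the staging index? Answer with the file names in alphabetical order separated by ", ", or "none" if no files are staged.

After op 1 (modify b.txt): modified={b.txt} staged={none}
After op 2 (git add b.txt): modified={none} staged={b.txt}
After op 3 (modify g.txt): modified={g.txt} staged={b.txt}
After op 4 (git add g.txt): modified={none} staged={b.txt, g.txt}
After op 5 (modify e.txt): modified={e.txt} staged={b.txt, g.txt}
After op 6 (git add e.txt): modified={none} staged={b.txt, e.txt, g.txt}
After op 7 (git reset g.txt): modified={g.txt} staged={b.txt, e.txt}
After op 8 (git add g.txt): modified={none} staged={b.txt, e.txt, g.txt}
After op 9 (modify f.txt): modified={f.txt} staged={b.txt, e.txt, g.txt}
After op 10 (git reset e.txt): modified={e.txt, f.txt} staged={b.txt, g.txt}
After op 11 (git reset b.txt): modified={b.txt, e.txt, f.txt} staged={g.txt}
After op 12 (git reset g.txt): modified={b.txt, e.txt, f.txt, g.txt} staged={none}
After op 13 (git add f.txt): modified={b.txt, e.txt, g.txt} staged={f.txt}
After op 14 (modify d.txt): modified={b.txt, d.txt, e.txt, g.txt} staged={f.txt}
After op 15 (git commit): modified={b.txt, d.txt, e.txt, g.txt} staged={none}
After op 16 (modify b.txt): modified={b.txt, d.txt, e.txt, g.txt} staged={none}
After op 17 (modify c.txt): modified={b.txt, c.txt, d.txt, e.txt, g.txt} staged={none}
After op 18 (modify f.txt): modified={b.txt, c.txt, d.txt, e.txt, f.txt, g.txt} staged={none}
After op 19 (git add b.txt): modified={c.txt, d.txt, e.txt, f.txt, g.txt} staged={b.txt}
After op 20 (git add f.txt): modified={c.txt, d.txt, e.txt, g.txt} staged={b.txt, f.txt}
After op 21 (git reset g.txt): modified={c.txt, d.txt, e.txt, g.txt} staged={b.txt, f.txt}
After op 22 (modify f.txt): modified={c.txt, d.txt, e.txt, f.txt, g.txt} staged={b.txt, f.txt}
After op 23 (git reset f.txt): modified={c.txt, d.txt, e.txt, f.txt, g.txt} staged={b.txt}
After op 24 (git reset f.txt): modified={c.txt, d.txt, e.txt, f.txt, g.txt} staged={b.txt}
After op 25 (git reset b.txt): modified={b.txt, c.txt, d.txt, e.txt, f.txt, g.txt} staged={none}

Answer: none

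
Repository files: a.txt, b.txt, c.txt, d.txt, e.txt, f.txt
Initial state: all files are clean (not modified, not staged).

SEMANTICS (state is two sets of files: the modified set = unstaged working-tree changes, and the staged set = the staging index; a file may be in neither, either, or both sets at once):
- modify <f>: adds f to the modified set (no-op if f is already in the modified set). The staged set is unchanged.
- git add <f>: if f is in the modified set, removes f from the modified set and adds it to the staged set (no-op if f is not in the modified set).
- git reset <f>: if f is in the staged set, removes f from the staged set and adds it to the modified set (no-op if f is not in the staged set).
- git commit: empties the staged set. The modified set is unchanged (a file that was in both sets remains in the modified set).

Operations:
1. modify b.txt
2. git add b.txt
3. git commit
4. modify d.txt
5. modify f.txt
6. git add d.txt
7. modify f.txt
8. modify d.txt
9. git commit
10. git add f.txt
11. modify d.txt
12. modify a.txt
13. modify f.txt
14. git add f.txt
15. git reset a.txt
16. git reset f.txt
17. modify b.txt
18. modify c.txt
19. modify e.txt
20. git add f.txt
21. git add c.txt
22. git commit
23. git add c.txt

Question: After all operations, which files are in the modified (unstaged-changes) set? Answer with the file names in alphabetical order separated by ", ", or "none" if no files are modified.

After op 1 (modify b.txt): modified={b.txt} staged={none}
After op 2 (git add b.txt): modified={none} staged={b.txt}
After op 3 (git commit): modified={none} staged={none}
After op 4 (modify d.txt): modified={d.txt} staged={none}
After op 5 (modify f.txt): modified={d.txt, f.txt} staged={none}
After op 6 (git add d.txt): modified={f.txt} staged={d.txt}
After op 7 (modify f.txt): modified={f.txt} staged={d.txt}
After op 8 (modify d.txt): modified={d.txt, f.txt} staged={d.txt}
After op 9 (git commit): modified={d.txt, f.txt} staged={none}
After op 10 (git add f.txt): modified={d.txt} staged={f.txt}
After op 11 (modify d.txt): modified={d.txt} staged={f.txt}
After op 12 (modify a.txt): modified={a.txt, d.txt} staged={f.txt}
After op 13 (modify f.txt): modified={a.txt, d.txt, f.txt} staged={f.txt}
After op 14 (git add f.txt): modified={a.txt, d.txt} staged={f.txt}
After op 15 (git reset a.txt): modified={a.txt, d.txt} staged={f.txt}
After op 16 (git reset f.txt): modified={a.txt, d.txt, f.txt} staged={none}
After op 17 (modify b.txt): modified={a.txt, b.txt, d.txt, f.txt} staged={none}
After op 18 (modify c.txt): modified={a.txt, b.txt, c.txt, d.txt, f.txt} staged={none}
After op 19 (modify e.txt): modified={a.txt, b.txt, c.txt, d.txt, e.txt, f.txt} staged={none}
After op 20 (git add f.txt): modified={a.txt, b.txt, c.txt, d.txt, e.txt} staged={f.txt}
After op 21 (git add c.txt): modified={a.txt, b.txt, d.txt, e.txt} staged={c.txt, f.txt}
After op 22 (git commit): modified={a.txt, b.txt, d.txt, e.txt} staged={none}
After op 23 (git add c.txt): modified={a.txt, b.txt, d.txt, e.txt} staged={none}

Answer: a.txt, b.txt, d.txt, e.txt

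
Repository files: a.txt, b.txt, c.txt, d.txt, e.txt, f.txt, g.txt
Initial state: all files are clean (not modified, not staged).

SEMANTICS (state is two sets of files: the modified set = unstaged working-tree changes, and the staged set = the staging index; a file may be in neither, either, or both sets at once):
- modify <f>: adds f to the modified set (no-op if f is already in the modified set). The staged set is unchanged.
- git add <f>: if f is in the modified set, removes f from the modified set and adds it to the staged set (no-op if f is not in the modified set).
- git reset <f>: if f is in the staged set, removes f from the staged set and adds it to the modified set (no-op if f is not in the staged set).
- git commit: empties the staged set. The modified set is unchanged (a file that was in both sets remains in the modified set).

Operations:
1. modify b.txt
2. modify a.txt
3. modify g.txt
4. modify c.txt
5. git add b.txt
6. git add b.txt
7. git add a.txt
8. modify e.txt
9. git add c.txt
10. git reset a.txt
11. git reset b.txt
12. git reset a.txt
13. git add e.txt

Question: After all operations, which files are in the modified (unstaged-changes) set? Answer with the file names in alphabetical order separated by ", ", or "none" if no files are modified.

After op 1 (modify b.txt): modified={b.txt} staged={none}
After op 2 (modify a.txt): modified={a.txt, b.txt} staged={none}
After op 3 (modify g.txt): modified={a.txt, b.txt, g.txt} staged={none}
After op 4 (modify c.txt): modified={a.txt, b.txt, c.txt, g.txt} staged={none}
After op 5 (git add b.txt): modified={a.txt, c.txt, g.txt} staged={b.txt}
After op 6 (git add b.txt): modified={a.txt, c.txt, g.txt} staged={b.txt}
After op 7 (git add a.txt): modified={c.txt, g.txt} staged={a.txt, b.txt}
After op 8 (modify e.txt): modified={c.txt, e.txt, g.txt} staged={a.txt, b.txt}
After op 9 (git add c.txt): modified={e.txt, g.txt} staged={a.txt, b.txt, c.txt}
After op 10 (git reset a.txt): modified={a.txt, e.txt, g.txt} staged={b.txt, c.txt}
After op 11 (git reset b.txt): modified={a.txt, b.txt, e.txt, g.txt} staged={c.txt}
After op 12 (git reset a.txt): modified={a.txt, b.txt, e.txt, g.txt} staged={c.txt}
After op 13 (git add e.txt): modified={a.txt, b.txt, g.txt} staged={c.txt, e.txt}

Answer: a.txt, b.txt, g.txt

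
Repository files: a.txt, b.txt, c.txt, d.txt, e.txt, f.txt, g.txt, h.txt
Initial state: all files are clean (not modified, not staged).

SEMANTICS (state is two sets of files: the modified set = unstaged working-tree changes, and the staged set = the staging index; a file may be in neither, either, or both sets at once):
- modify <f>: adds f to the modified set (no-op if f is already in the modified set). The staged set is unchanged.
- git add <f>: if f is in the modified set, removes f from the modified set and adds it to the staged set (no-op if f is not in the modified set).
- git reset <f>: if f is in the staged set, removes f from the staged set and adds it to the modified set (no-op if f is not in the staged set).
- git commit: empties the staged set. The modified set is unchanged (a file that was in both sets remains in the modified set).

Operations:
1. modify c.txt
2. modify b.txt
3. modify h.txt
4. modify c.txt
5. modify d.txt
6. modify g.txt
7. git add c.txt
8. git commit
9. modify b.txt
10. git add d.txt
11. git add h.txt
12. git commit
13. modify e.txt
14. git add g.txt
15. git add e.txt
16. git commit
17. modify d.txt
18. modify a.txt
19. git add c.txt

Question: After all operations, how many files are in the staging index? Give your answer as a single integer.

After op 1 (modify c.txt): modified={c.txt} staged={none}
After op 2 (modify b.txt): modified={b.txt, c.txt} staged={none}
After op 3 (modify h.txt): modified={b.txt, c.txt, h.txt} staged={none}
After op 4 (modify c.txt): modified={b.txt, c.txt, h.txt} staged={none}
After op 5 (modify d.txt): modified={b.txt, c.txt, d.txt, h.txt} staged={none}
After op 6 (modify g.txt): modified={b.txt, c.txt, d.txt, g.txt, h.txt} staged={none}
After op 7 (git add c.txt): modified={b.txt, d.txt, g.txt, h.txt} staged={c.txt}
After op 8 (git commit): modified={b.txt, d.txt, g.txt, h.txt} staged={none}
After op 9 (modify b.txt): modified={b.txt, d.txt, g.txt, h.txt} staged={none}
After op 10 (git add d.txt): modified={b.txt, g.txt, h.txt} staged={d.txt}
After op 11 (git add h.txt): modified={b.txt, g.txt} staged={d.txt, h.txt}
After op 12 (git commit): modified={b.txt, g.txt} staged={none}
After op 13 (modify e.txt): modified={b.txt, e.txt, g.txt} staged={none}
After op 14 (git add g.txt): modified={b.txt, e.txt} staged={g.txt}
After op 15 (git add e.txt): modified={b.txt} staged={e.txt, g.txt}
After op 16 (git commit): modified={b.txt} staged={none}
After op 17 (modify d.txt): modified={b.txt, d.txt} staged={none}
After op 18 (modify a.txt): modified={a.txt, b.txt, d.txt} staged={none}
After op 19 (git add c.txt): modified={a.txt, b.txt, d.txt} staged={none}
Final staged set: {none} -> count=0

Answer: 0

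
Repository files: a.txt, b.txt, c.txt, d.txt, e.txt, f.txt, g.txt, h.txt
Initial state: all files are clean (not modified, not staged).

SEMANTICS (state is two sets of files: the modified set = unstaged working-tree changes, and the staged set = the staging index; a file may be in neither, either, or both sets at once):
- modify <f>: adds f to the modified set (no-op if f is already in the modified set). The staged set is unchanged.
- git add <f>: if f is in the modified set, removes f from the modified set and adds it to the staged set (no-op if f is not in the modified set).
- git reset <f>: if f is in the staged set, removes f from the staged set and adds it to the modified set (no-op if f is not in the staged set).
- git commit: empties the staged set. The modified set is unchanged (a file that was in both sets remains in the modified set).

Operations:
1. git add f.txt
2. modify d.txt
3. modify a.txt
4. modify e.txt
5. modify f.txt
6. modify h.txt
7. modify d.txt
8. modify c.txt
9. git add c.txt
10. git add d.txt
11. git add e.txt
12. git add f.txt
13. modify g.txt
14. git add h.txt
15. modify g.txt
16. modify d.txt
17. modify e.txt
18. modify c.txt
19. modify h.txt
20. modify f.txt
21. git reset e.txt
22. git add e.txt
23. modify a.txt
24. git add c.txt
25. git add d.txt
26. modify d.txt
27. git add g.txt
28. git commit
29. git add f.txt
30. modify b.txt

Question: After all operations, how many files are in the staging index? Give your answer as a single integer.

After op 1 (git add f.txt): modified={none} staged={none}
After op 2 (modify d.txt): modified={d.txt} staged={none}
After op 3 (modify a.txt): modified={a.txt, d.txt} staged={none}
After op 4 (modify e.txt): modified={a.txt, d.txt, e.txt} staged={none}
After op 5 (modify f.txt): modified={a.txt, d.txt, e.txt, f.txt} staged={none}
After op 6 (modify h.txt): modified={a.txt, d.txt, e.txt, f.txt, h.txt} staged={none}
After op 7 (modify d.txt): modified={a.txt, d.txt, e.txt, f.txt, h.txt} staged={none}
After op 8 (modify c.txt): modified={a.txt, c.txt, d.txt, e.txt, f.txt, h.txt} staged={none}
After op 9 (git add c.txt): modified={a.txt, d.txt, e.txt, f.txt, h.txt} staged={c.txt}
After op 10 (git add d.txt): modified={a.txt, e.txt, f.txt, h.txt} staged={c.txt, d.txt}
After op 11 (git add e.txt): modified={a.txt, f.txt, h.txt} staged={c.txt, d.txt, e.txt}
After op 12 (git add f.txt): modified={a.txt, h.txt} staged={c.txt, d.txt, e.txt, f.txt}
After op 13 (modify g.txt): modified={a.txt, g.txt, h.txt} staged={c.txt, d.txt, e.txt, f.txt}
After op 14 (git add h.txt): modified={a.txt, g.txt} staged={c.txt, d.txt, e.txt, f.txt, h.txt}
After op 15 (modify g.txt): modified={a.txt, g.txt} staged={c.txt, d.txt, e.txt, f.txt, h.txt}
After op 16 (modify d.txt): modified={a.txt, d.txt, g.txt} staged={c.txt, d.txt, e.txt, f.txt, h.txt}
After op 17 (modify e.txt): modified={a.txt, d.txt, e.txt, g.txt} staged={c.txt, d.txt, e.txt, f.txt, h.txt}
After op 18 (modify c.txt): modified={a.txt, c.txt, d.txt, e.txt, g.txt} staged={c.txt, d.txt, e.txt, f.txt, h.txt}
After op 19 (modify h.txt): modified={a.txt, c.txt, d.txt, e.txt, g.txt, h.txt} staged={c.txt, d.txt, e.txt, f.txt, h.txt}
After op 20 (modify f.txt): modified={a.txt, c.txt, d.txt, e.txt, f.txt, g.txt, h.txt} staged={c.txt, d.txt, e.txt, f.txt, h.txt}
After op 21 (git reset e.txt): modified={a.txt, c.txt, d.txt, e.txt, f.txt, g.txt, h.txt} staged={c.txt, d.txt, f.txt, h.txt}
After op 22 (git add e.txt): modified={a.txt, c.txt, d.txt, f.txt, g.txt, h.txt} staged={c.txt, d.txt, e.txt, f.txt, h.txt}
After op 23 (modify a.txt): modified={a.txt, c.txt, d.txt, f.txt, g.txt, h.txt} staged={c.txt, d.txt, e.txt, f.txt, h.txt}
After op 24 (git add c.txt): modified={a.txt, d.txt, f.txt, g.txt, h.txt} staged={c.txt, d.txt, e.txt, f.txt, h.txt}
After op 25 (git add d.txt): modified={a.txt, f.txt, g.txt, h.txt} staged={c.txt, d.txt, e.txt, f.txt, h.txt}
After op 26 (modify d.txt): modified={a.txt, d.txt, f.txt, g.txt, h.txt} staged={c.txt, d.txt, e.txt, f.txt, h.txt}
After op 27 (git add g.txt): modified={a.txt, d.txt, f.txt, h.txt} staged={c.txt, d.txt, e.txt, f.txt, g.txt, h.txt}
After op 28 (git commit): modified={a.txt, d.txt, f.txt, h.txt} staged={none}
After op 29 (git add f.txt): modified={a.txt, d.txt, h.txt} staged={f.txt}
After op 30 (modify b.txt): modified={a.txt, b.txt, d.txt, h.txt} staged={f.txt}
Final staged set: {f.txt} -> count=1

Answer: 1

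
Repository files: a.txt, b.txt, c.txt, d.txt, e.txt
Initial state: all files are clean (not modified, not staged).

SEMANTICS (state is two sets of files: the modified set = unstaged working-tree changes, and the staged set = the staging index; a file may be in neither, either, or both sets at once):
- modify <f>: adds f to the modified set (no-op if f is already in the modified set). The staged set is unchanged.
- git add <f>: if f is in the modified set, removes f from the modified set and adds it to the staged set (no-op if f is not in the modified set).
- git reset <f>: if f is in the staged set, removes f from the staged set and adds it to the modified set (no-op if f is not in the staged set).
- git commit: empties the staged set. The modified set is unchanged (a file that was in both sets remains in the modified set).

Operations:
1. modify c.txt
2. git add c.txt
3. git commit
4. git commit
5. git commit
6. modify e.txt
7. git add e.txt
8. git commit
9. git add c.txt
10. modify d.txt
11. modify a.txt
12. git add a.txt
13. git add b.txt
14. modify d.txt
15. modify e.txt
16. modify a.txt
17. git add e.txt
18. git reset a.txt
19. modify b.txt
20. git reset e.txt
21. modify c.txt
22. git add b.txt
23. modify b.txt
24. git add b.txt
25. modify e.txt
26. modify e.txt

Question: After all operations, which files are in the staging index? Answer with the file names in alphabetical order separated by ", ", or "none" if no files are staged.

Answer: b.txt

Derivation:
After op 1 (modify c.txt): modified={c.txt} staged={none}
After op 2 (git add c.txt): modified={none} staged={c.txt}
After op 3 (git commit): modified={none} staged={none}
After op 4 (git commit): modified={none} staged={none}
After op 5 (git commit): modified={none} staged={none}
After op 6 (modify e.txt): modified={e.txt} staged={none}
After op 7 (git add e.txt): modified={none} staged={e.txt}
After op 8 (git commit): modified={none} staged={none}
After op 9 (git add c.txt): modified={none} staged={none}
After op 10 (modify d.txt): modified={d.txt} staged={none}
After op 11 (modify a.txt): modified={a.txt, d.txt} staged={none}
After op 12 (git add a.txt): modified={d.txt} staged={a.txt}
After op 13 (git add b.txt): modified={d.txt} staged={a.txt}
After op 14 (modify d.txt): modified={d.txt} staged={a.txt}
After op 15 (modify e.txt): modified={d.txt, e.txt} staged={a.txt}
After op 16 (modify a.txt): modified={a.txt, d.txt, e.txt} staged={a.txt}
After op 17 (git add e.txt): modified={a.txt, d.txt} staged={a.txt, e.txt}
After op 18 (git reset a.txt): modified={a.txt, d.txt} staged={e.txt}
After op 19 (modify b.txt): modified={a.txt, b.txt, d.txt} staged={e.txt}
After op 20 (git reset e.txt): modified={a.txt, b.txt, d.txt, e.txt} staged={none}
After op 21 (modify c.txt): modified={a.txt, b.txt, c.txt, d.txt, e.txt} staged={none}
After op 22 (git add b.txt): modified={a.txt, c.txt, d.txt, e.txt} staged={b.txt}
After op 23 (modify b.txt): modified={a.txt, b.txt, c.txt, d.txt, e.txt} staged={b.txt}
After op 24 (git add b.txt): modified={a.txt, c.txt, d.txt, e.txt} staged={b.txt}
After op 25 (modify e.txt): modified={a.txt, c.txt, d.txt, e.txt} staged={b.txt}
After op 26 (modify e.txt): modified={a.txt, c.txt, d.txt, e.txt} staged={b.txt}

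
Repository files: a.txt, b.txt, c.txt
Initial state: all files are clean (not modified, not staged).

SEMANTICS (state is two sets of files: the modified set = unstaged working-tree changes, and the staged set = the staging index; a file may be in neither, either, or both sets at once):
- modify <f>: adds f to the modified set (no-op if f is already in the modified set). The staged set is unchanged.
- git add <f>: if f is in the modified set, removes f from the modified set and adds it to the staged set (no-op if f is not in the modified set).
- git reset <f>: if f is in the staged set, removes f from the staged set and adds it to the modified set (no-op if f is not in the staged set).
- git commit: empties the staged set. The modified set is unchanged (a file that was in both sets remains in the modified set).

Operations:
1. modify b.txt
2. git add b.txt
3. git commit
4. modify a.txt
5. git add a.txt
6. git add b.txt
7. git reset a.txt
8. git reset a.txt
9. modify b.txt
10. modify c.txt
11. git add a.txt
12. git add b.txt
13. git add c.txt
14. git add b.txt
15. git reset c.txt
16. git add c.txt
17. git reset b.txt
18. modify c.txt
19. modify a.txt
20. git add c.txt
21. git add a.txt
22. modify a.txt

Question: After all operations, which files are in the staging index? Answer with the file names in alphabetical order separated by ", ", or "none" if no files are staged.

After op 1 (modify b.txt): modified={b.txt} staged={none}
After op 2 (git add b.txt): modified={none} staged={b.txt}
After op 3 (git commit): modified={none} staged={none}
After op 4 (modify a.txt): modified={a.txt} staged={none}
After op 5 (git add a.txt): modified={none} staged={a.txt}
After op 6 (git add b.txt): modified={none} staged={a.txt}
After op 7 (git reset a.txt): modified={a.txt} staged={none}
After op 8 (git reset a.txt): modified={a.txt} staged={none}
After op 9 (modify b.txt): modified={a.txt, b.txt} staged={none}
After op 10 (modify c.txt): modified={a.txt, b.txt, c.txt} staged={none}
After op 11 (git add a.txt): modified={b.txt, c.txt} staged={a.txt}
After op 12 (git add b.txt): modified={c.txt} staged={a.txt, b.txt}
After op 13 (git add c.txt): modified={none} staged={a.txt, b.txt, c.txt}
After op 14 (git add b.txt): modified={none} staged={a.txt, b.txt, c.txt}
After op 15 (git reset c.txt): modified={c.txt} staged={a.txt, b.txt}
After op 16 (git add c.txt): modified={none} staged={a.txt, b.txt, c.txt}
After op 17 (git reset b.txt): modified={b.txt} staged={a.txt, c.txt}
After op 18 (modify c.txt): modified={b.txt, c.txt} staged={a.txt, c.txt}
After op 19 (modify a.txt): modified={a.txt, b.txt, c.txt} staged={a.txt, c.txt}
After op 20 (git add c.txt): modified={a.txt, b.txt} staged={a.txt, c.txt}
After op 21 (git add a.txt): modified={b.txt} staged={a.txt, c.txt}
After op 22 (modify a.txt): modified={a.txt, b.txt} staged={a.txt, c.txt}

Answer: a.txt, c.txt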